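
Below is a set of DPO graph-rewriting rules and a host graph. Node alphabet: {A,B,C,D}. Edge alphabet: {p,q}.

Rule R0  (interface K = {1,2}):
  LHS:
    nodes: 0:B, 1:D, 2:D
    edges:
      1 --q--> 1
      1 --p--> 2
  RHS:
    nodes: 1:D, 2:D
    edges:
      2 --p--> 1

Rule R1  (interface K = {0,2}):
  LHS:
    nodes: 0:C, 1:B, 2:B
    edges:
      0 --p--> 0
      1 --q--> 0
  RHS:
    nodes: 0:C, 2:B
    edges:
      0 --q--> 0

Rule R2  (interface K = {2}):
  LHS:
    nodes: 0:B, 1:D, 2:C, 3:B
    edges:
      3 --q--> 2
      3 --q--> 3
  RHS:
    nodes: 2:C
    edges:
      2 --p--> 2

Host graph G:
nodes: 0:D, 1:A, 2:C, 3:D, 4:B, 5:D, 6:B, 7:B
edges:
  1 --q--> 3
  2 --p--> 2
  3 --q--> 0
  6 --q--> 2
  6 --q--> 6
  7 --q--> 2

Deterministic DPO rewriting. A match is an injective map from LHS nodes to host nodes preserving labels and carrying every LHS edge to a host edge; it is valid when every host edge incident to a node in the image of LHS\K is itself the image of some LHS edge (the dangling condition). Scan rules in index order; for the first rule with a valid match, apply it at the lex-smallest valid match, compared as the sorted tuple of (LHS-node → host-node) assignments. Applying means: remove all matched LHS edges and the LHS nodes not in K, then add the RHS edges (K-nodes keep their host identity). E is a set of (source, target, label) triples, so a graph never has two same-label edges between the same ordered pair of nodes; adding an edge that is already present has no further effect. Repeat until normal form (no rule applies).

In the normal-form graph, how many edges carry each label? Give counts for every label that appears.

Answer: p:1 q:3

Derivation:
initial: |V|=8 |E|=6  E = 1-q->3 2-p->2 3-q->0 6-q->2 6-q->6 7-q->2
step 1: apply R1 at {0↦2, 1↦7, 2↦4}  → |V|=7 |E|=5  E = 1-q->3 2-q->2 3-q->0 6-q->2 6-q->6
step 2: apply R2 at {0↦4, 1↦5, 2↦2, 3↦6}  → |V|=4 |E|=4  E = 1-q->3 2-p->2 2-q->2 3-q->0
normal form: no rule applies after step 2
NF edges: [(1, 3, 'q'), (2, 2, 'p'), (2, 2, 'q'), (3, 0, 'q')]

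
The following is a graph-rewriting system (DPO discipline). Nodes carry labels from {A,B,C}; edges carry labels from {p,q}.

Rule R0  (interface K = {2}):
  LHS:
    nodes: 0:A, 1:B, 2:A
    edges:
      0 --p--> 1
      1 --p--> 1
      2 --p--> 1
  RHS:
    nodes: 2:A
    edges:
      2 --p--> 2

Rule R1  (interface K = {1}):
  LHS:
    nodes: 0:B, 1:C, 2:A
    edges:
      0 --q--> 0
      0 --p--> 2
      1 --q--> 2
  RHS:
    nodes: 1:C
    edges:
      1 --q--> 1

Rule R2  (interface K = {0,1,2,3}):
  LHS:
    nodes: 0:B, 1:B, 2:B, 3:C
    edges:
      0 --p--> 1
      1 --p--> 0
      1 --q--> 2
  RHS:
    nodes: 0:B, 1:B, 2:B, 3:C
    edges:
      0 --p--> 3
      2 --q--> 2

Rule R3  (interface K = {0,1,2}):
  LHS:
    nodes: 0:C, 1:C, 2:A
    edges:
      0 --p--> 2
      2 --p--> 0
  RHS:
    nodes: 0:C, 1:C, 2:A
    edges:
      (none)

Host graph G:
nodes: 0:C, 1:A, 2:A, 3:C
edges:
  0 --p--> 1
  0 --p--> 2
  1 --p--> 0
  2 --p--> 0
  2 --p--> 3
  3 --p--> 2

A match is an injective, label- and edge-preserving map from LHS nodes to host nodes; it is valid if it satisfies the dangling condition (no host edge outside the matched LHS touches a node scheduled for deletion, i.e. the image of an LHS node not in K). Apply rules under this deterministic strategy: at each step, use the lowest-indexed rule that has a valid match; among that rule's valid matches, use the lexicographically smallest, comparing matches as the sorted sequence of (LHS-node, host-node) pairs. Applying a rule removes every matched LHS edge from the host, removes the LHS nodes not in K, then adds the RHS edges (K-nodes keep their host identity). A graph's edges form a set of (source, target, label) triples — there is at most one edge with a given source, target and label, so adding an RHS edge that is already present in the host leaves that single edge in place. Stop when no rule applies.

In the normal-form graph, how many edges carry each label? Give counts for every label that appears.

[0] host  ⇒  4 nodes, 6 edges  {0-p->1 0-p->2 1-p->0 2-p->0 2-p->3 3-p->2}
[1] R3 @ {0↦0, 1↦3, 2↦1}  ⇒  4 nodes, 4 edges  {0-p->2 2-p->0 2-p->3 3-p->2}
[2] R3 @ {0↦0, 1↦3, 2↦2}  ⇒  4 nodes, 2 edges  {2-p->3 3-p->2}
[3] R3 @ {0↦3, 1↦0, 2↦2}  ⇒  4 nodes, 0 edges  {∅}
final graph: no rule applies after step 3
NF edges: []

Answer: (no edges)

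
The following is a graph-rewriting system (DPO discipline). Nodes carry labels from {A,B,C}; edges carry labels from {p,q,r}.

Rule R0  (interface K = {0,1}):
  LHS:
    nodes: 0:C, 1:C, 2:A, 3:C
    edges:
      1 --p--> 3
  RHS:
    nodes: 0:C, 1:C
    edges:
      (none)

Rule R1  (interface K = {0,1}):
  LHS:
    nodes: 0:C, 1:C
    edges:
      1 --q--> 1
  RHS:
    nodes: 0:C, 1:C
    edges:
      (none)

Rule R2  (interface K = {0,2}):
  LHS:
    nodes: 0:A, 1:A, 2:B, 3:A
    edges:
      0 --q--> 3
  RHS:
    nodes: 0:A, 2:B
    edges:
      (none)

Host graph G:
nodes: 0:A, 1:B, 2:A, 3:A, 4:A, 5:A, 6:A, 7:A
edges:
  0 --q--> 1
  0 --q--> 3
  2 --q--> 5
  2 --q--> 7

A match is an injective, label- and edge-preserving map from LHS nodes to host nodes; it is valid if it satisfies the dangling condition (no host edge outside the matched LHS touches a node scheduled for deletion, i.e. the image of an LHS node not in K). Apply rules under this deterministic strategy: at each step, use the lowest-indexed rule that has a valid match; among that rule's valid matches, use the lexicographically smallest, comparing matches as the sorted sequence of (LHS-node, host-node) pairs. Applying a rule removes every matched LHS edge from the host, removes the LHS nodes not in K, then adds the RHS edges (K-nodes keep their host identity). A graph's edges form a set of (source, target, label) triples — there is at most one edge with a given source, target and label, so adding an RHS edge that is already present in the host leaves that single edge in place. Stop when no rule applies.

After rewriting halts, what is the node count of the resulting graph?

Answer: 4

Derivation:
[0] host  ⇒  8 nodes, 4 edges  {0-q->1 0-q->3 2-q->5 2-q->7}
[1] R2 @ {0↦0, 1↦4, 2↦1, 3↦3}  ⇒  6 nodes, 3 edges  {0-q->1 2-q->5 2-q->7}
[2] R2 @ {0↦2, 1↦6, 2↦1, 3↦5}  ⇒  4 nodes, 2 edges  {0-q->1 2-q->7}
final graph: no rule applies after step 2
NF nodes: {0:A, 1:B, 2:A, 7:A}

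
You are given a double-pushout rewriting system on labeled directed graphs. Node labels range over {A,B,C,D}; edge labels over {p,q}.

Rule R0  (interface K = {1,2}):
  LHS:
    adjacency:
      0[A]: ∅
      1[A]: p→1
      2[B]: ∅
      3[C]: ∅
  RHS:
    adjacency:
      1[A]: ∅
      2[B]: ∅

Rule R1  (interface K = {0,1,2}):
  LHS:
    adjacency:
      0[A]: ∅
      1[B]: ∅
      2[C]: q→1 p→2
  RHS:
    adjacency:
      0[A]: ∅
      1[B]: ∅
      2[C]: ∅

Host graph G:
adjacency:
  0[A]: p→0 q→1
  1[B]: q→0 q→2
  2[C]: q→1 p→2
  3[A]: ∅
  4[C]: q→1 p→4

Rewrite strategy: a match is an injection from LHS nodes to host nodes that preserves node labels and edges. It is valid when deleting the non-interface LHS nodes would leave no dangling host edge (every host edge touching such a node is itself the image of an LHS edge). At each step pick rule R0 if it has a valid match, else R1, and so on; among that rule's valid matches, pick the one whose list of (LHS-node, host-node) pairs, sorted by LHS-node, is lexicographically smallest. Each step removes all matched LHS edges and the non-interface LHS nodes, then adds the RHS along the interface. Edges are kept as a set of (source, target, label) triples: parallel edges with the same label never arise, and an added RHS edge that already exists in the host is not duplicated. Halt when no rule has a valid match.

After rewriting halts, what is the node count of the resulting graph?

Answer: 3

Steps:
initial: |V|=5 |E|=8  E = 0-p->0 0-q->1 1-q->0 1-q->2 2-q->1 2-p->2 4-q->1 4-p->4
step 1: apply R1 at {0↦0, 1↦1, 2↦2}  → |V|=5 |E|=6  E = 0-p->0 0-q->1 1-q->0 1-q->2 4-q->1 4-p->4
step 2: apply R1 at {0↦0, 1↦1, 2↦4}  → |V|=5 |E|=4  E = 0-p->0 0-q->1 1-q->0 1-q->2
step 3: apply R0 at {0↦3, 1↦0, 2↦1, 3↦4}  → |V|=3 |E|=3  E = 0-q->1 1-q->0 1-q->2
normal form: no rule applies after step 3
NF nodes: {0:A, 1:B, 2:C}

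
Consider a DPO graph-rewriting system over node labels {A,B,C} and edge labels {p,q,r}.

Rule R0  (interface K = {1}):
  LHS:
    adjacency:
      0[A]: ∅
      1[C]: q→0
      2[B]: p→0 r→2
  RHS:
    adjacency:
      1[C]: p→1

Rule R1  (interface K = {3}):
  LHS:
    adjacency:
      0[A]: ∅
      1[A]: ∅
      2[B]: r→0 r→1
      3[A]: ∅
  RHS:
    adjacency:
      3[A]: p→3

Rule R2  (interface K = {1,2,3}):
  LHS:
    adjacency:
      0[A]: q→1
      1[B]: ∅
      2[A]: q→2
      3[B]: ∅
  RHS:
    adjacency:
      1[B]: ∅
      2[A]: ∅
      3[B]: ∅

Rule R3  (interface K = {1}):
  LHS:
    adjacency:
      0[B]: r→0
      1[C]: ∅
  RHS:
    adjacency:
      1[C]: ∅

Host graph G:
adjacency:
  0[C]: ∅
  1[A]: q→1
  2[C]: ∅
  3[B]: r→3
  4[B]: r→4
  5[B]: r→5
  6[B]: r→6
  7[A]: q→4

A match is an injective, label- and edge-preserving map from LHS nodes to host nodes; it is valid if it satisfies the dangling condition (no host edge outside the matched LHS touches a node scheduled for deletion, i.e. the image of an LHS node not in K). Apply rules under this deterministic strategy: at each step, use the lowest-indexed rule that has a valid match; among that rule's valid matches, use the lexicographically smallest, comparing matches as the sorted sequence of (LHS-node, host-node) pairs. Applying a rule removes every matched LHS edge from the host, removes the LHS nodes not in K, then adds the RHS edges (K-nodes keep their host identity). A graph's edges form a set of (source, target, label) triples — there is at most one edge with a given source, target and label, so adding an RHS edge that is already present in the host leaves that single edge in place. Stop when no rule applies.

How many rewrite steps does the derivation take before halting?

[0] host  ⇒  8 nodes, 6 edges  {1-q->1 3-r->3 4-r->4 5-r->5 6-r->6 7-q->4}
[1] R2 @ {0↦7, 1↦4, 2↦1, 3↦3}  ⇒  7 nodes, 4 edges  {3-r->3 4-r->4 5-r->5 6-r->6}
[2] R3 @ {0↦3, 1↦0}  ⇒  6 nodes, 3 edges  {4-r->4 5-r->5 6-r->6}
[3] R3 @ {0↦4, 1↦0}  ⇒  5 nodes, 2 edges  {5-r->5 6-r->6}
[4] R3 @ {0↦5, 1↦0}  ⇒  4 nodes, 1 edges  {6-r->6}
[5] R3 @ {0↦6, 1↦0}  ⇒  3 nodes, 0 edges  {∅}
normal form: no rule applies after step 5

Answer: 5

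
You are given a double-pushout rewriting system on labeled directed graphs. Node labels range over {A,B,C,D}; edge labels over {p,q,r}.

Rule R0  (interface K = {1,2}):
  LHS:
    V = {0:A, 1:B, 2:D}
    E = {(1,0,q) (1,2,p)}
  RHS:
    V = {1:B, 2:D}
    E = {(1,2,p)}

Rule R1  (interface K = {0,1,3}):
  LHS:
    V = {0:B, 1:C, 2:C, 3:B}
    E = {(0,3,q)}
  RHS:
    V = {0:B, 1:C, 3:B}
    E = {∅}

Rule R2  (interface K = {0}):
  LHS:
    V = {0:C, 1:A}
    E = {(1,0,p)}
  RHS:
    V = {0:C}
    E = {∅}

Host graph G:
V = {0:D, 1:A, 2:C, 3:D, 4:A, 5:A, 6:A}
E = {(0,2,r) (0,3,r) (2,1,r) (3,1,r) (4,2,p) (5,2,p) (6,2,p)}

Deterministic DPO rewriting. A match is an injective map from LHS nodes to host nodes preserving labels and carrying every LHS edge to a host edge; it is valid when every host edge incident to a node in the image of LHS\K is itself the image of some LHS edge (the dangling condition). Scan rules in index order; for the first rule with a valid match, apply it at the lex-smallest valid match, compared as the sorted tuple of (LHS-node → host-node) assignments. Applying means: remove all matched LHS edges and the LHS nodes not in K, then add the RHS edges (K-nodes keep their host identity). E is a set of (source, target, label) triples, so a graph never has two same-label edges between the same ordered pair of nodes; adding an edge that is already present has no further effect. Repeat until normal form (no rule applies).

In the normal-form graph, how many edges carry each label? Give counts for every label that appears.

start.  V:7 E:7  edges: 0-r->2 0-r->3 2-r->1 3-r->1 4-p->2 5-p->2 6-p->2
1. fire R2 via {0↦2, 1↦4}  →  V:6 E:6  edges: 0-r->2 0-r->3 2-r->1 3-r->1 5-p->2 6-p->2
2. fire R2 via {0↦2, 1↦5}  →  V:5 E:5  edges: 0-r->2 0-r->3 2-r->1 3-r->1 6-p->2
3. fire R2 via {0↦2, 1↦6}  →  V:4 E:4  edges: 0-r->2 0-r->3 2-r->1 3-r->1
normal form: no rule applies after step 3
NF edges: [(0, 2, 'r'), (0, 3, 'r'), (2, 1, 'r'), (3, 1, 'r')]

Answer: r:4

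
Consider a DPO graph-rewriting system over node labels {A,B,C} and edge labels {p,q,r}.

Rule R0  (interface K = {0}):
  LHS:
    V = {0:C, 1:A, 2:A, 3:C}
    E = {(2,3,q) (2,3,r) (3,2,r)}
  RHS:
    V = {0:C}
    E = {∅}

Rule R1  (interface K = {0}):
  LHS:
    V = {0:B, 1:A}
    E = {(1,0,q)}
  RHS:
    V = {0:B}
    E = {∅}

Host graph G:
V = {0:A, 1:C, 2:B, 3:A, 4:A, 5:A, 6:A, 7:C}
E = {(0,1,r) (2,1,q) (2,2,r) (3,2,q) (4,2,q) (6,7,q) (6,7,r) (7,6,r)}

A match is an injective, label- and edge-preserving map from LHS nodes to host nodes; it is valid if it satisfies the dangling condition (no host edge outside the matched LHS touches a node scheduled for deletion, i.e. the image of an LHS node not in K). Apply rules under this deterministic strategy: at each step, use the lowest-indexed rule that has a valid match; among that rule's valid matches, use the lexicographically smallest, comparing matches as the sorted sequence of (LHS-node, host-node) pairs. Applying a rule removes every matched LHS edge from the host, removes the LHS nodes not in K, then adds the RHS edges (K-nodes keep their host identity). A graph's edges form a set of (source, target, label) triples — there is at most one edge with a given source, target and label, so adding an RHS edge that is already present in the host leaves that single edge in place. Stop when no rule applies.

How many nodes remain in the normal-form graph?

Answer: 3

Steps:
[0] host  ⇒  8 nodes, 8 edges  {0-r->1 2-q->1 2-r->2 3-q->2 4-q->2 6-q->7 6-r->7 7-r->6}
[1] R0 @ {0↦1, 1↦5, 2↦6, 3↦7}  ⇒  5 nodes, 5 edges  {0-r->1 2-q->1 2-r->2 3-q->2 4-q->2}
[2] R1 @ {0↦2, 1↦3}  ⇒  4 nodes, 4 edges  {0-r->1 2-q->1 2-r->2 4-q->2}
[3] R1 @ {0↦2, 1↦4}  ⇒  3 nodes, 3 edges  {0-r->1 2-q->1 2-r->2}
final graph: no rule applies after step 3
NF nodes: {0:A, 1:C, 2:B}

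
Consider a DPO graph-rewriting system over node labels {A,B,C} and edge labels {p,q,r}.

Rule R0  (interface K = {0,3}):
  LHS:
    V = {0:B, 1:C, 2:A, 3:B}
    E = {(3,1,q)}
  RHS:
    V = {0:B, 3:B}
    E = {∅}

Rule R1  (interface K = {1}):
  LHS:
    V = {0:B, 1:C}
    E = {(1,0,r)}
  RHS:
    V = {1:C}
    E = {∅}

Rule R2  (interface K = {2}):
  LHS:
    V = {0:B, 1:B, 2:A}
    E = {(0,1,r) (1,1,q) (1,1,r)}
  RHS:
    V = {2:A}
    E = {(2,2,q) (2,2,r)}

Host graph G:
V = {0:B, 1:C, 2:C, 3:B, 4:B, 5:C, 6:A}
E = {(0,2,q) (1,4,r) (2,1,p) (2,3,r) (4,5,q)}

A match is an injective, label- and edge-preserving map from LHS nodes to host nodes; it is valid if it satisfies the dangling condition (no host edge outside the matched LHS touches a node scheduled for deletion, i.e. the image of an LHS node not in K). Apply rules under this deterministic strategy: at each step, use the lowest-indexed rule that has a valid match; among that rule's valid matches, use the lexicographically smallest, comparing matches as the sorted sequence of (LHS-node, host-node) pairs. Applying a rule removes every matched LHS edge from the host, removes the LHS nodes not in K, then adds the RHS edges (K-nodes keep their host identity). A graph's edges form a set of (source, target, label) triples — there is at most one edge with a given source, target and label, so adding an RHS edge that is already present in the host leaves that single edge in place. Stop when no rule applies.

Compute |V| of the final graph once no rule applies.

start.  V:7 E:5  edges: 0-q->2 1-r->4 2-p->1 2-r->3 4-q->5
1. fire R0 via {0↦0, 1↦5, 2↦6, 3↦4}  →  V:5 E:4  edges: 0-q->2 1-r->4 2-p->1 2-r->3
2. fire R1 via {0↦3, 1↦2}  →  V:4 E:3  edges: 0-q->2 1-r->4 2-p->1
3. fire R1 via {0↦4, 1↦1}  →  V:3 E:2  edges: 0-q->2 2-p->1
halt: no rule applies after step 3
NF nodes: {0:B, 1:C, 2:C}

Answer: 3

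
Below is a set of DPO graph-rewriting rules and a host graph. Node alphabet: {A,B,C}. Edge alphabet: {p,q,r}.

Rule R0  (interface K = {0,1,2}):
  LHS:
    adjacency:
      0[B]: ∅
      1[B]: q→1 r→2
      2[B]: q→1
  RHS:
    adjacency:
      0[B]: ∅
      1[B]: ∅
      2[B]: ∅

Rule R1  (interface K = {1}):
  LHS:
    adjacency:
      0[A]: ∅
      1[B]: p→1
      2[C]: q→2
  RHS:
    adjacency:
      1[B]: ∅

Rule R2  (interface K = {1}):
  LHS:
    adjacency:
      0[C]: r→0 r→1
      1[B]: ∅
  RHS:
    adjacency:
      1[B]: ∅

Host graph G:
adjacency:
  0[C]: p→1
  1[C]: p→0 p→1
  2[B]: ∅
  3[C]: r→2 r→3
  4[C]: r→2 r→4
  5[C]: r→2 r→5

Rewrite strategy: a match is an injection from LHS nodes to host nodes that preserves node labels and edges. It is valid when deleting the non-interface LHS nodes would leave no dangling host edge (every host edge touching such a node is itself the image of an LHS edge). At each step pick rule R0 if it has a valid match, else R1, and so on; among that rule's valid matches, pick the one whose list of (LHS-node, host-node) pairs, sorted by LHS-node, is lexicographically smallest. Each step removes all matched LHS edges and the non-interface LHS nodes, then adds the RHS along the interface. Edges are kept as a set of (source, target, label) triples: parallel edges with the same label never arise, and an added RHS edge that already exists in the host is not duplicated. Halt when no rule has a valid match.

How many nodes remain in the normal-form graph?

Answer: 3

Steps:
[0] host  ⇒  6 nodes, 9 edges  {0-p->1 1-p->0 1-p->1 3-r->2 3-r->3 4-r->2 4-r->4 5-r->2 5-r->5}
[1] R2 @ {0↦3, 1↦2}  ⇒  5 nodes, 7 edges  {0-p->1 1-p->0 1-p->1 4-r->2 4-r->4 5-r->2 5-r->5}
[2] R2 @ {0↦4, 1↦2}  ⇒  4 nodes, 5 edges  {0-p->1 1-p->0 1-p->1 5-r->2 5-r->5}
[3] R2 @ {0↦5, 1↦2}  ⇒  3 nodes, 3 edges  {0-p->1 1-p->0 1-p->1}
final graph: no rule applies after step 3
NF nodes: {0:C, 1:C, 2:B}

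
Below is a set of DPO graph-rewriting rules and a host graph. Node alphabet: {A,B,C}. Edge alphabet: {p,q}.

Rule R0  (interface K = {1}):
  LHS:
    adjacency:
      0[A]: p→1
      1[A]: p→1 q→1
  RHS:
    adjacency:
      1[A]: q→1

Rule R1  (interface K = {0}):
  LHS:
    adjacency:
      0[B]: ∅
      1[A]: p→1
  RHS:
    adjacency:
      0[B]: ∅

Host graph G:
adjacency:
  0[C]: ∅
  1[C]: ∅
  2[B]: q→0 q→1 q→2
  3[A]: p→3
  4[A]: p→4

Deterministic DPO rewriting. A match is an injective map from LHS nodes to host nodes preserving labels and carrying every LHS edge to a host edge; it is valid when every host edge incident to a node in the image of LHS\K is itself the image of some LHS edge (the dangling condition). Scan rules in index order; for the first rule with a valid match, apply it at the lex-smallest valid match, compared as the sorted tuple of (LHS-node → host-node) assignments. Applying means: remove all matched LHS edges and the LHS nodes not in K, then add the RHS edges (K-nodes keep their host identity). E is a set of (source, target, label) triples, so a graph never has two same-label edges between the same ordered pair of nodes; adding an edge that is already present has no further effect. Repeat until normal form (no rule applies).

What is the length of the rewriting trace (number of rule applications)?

[0] host  ⇒  5 nodes, 5 edges  {2-q->0 2-q->1 2-q->2 3-p->3 4-p->4}
[1] R1 @ {0↦2, 1↦3}  ⇒  4 nodes, 4 edges  {2-q->0 2-q->1 2-q->2 4-p->4}
[2] R1 @ {0↦2, 1↦4}  ⇒  3 nodes, 3 edges  {2-q->0 2-q->1 2-q->2}
final graph: no rule applies after step 2

Answer: 2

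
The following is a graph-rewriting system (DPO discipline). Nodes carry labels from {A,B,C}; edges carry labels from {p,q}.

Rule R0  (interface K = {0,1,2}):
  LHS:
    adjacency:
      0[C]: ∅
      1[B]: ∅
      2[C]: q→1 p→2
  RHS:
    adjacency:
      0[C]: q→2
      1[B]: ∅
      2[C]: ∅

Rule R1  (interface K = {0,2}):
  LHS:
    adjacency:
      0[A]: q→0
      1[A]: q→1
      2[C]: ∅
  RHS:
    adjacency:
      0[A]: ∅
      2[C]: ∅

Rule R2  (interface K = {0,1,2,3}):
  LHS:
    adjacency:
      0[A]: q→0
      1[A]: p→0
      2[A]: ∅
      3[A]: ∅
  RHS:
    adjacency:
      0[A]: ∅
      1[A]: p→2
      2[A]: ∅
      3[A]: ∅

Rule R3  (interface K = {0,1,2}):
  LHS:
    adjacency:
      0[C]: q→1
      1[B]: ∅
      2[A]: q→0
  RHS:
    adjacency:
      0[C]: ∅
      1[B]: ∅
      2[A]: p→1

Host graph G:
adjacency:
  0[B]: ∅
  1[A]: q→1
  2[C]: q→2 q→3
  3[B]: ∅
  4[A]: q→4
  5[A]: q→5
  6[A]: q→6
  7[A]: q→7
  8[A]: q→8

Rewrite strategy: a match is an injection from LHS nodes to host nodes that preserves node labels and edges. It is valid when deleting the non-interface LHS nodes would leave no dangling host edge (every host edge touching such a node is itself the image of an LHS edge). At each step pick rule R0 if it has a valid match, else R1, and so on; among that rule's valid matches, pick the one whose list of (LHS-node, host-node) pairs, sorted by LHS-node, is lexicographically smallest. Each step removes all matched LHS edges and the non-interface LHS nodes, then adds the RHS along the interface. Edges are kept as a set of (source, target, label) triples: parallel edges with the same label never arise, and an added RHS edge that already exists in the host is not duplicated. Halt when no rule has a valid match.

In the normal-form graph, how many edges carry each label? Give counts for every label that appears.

start.  V:9 E:8  edges: 1-q->1 2-q->2 2-q->3 4-q->4 5-q->5 6-q->6 7-q->7 8-q->8
1. fire R1 via {0↦1, 1↦4, 2↦2}  →  V:8 E:6  edges: 2-q->2 2-q->3 5-q->5 6-q->6 7-q->7 8-q->8
2. fire R1 via {0↦5, 1↦6, 2↦2}  →  V:7 E:4  edges: 2-q->2 2-q->3 7-q->7 8-q->8
3. fire R1 via {0↦7, 1↦8, 2↦2}  →  V:6 E:2  edges: 2-q->2 2-q->3
normal form: no rule applies after step 3
NF edges: [(2, 2, 'q'), (2, 3, 'q')]

Answer: q:2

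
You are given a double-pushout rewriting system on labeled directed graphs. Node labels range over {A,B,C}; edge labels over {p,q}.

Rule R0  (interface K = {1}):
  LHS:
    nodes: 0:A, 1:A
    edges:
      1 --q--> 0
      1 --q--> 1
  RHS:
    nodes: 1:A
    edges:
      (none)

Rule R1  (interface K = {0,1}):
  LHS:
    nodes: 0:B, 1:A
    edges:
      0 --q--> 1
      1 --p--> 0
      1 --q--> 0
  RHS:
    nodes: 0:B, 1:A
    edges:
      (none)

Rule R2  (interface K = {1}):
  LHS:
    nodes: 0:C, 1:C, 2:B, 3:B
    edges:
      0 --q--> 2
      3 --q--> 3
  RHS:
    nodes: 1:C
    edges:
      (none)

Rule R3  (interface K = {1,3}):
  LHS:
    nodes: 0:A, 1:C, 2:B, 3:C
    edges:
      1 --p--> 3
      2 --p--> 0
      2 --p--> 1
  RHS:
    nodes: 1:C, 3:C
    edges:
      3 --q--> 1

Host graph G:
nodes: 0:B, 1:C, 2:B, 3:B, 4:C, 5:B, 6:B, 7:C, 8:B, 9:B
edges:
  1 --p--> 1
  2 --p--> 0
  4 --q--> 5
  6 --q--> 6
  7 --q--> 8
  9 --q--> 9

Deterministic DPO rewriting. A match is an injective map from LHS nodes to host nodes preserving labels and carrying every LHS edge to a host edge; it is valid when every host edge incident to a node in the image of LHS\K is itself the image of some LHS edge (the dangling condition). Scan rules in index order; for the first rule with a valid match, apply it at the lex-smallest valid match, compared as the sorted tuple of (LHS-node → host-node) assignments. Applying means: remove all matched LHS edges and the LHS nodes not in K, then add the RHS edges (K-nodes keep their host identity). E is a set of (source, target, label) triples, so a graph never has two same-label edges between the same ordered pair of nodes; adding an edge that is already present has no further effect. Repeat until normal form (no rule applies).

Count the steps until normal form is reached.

[0] host  ⇒  10 nodes, 6 edges  {1-p->1 2-p->0 4-q->5 6-q->6 7-q->8 9-q->9}
[1] R2 @ {0↦4, 1↦1, 2↦5, 3↦6}  ⇒  7 nodes, 4 edges  {1-p->1 2-p->0 7-q->8 9-q->9}
[2] R2 @ {0↦7, 1↦1, 2↦8, 3↦9}  ⇒  4 nodes, 2 edges  {1-p->1 2-p->0}
normal form: no rule applies after step 2

Answer: 2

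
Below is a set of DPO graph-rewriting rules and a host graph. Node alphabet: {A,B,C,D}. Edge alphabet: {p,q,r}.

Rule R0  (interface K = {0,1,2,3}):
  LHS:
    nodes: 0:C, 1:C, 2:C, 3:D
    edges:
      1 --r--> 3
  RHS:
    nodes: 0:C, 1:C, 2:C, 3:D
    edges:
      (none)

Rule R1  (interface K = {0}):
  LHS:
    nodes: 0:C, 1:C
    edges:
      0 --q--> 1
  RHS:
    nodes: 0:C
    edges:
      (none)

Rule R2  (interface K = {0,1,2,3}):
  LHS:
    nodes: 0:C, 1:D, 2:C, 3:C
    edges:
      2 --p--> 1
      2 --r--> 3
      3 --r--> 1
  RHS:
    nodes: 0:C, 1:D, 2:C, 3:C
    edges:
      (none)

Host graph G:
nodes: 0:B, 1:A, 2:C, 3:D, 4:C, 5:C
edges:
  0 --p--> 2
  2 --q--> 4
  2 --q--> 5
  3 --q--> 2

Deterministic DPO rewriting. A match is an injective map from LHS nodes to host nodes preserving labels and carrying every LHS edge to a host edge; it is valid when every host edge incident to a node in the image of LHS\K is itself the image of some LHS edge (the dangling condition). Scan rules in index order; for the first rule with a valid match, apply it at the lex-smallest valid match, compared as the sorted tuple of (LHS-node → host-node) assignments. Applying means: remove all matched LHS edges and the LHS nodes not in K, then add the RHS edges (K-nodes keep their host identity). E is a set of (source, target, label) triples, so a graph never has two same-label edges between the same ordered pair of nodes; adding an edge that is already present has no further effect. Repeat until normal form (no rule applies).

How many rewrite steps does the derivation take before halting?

Answer: 2

Derivation:
initial: |V|=6 |E|=4  E = 0-p->2 2-q->4 2-q->5 3-q->2
step 1: apply R1 at {0↦2, 1↦4}  → |V|=5 |E|=3  E = 0-p->2 2-q->5 3-q->2
step 2: apply R1 at {0↦2, 1↦5}  → |V|=4 |E|=2  E = 0-p->2 3-q->2
final graph: no rule applies after step 2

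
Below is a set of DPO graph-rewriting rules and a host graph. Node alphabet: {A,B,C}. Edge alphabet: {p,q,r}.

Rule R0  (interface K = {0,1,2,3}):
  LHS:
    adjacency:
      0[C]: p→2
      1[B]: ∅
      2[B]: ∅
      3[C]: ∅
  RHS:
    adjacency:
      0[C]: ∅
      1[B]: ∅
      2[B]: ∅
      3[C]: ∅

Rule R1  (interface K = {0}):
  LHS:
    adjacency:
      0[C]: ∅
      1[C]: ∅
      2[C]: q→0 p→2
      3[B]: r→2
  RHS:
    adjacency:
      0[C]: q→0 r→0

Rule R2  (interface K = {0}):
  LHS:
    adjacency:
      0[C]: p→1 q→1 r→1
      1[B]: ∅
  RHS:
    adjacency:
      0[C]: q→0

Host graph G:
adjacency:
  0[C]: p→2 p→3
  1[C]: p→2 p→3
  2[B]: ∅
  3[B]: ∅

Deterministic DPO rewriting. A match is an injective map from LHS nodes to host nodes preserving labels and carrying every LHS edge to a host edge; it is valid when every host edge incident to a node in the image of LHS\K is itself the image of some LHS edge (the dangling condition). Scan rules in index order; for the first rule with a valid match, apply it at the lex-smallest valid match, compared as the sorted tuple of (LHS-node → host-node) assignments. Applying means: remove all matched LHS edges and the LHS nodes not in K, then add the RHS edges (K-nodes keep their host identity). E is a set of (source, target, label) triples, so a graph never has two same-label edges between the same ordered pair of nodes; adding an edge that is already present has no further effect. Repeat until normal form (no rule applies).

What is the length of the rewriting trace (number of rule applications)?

[0] host  ⇒  4 nodes, 4 edges  {0-p->2 0-p->3 1-p->2 1-p->3}
[1] R0 @ {0↦0, 1↦2, 2↦3, 3↦1}  ⇒  4 nodes, 3 edges  {0-p->2 1-p->2 1-p->3}
[2] R0 @ {0↦0, 1↦3, 2↦2, 3↦1}  ⇒  4 nodes, 2 edges  {1-p->2 1-p->3}
[3] R0 @ {0↦1, 1↦2, 2↦3, 3↦0}  ⇒  4 nodes, 1 edges  {1-p->2}
[4] R0 @ {0↦1, 1↦3, 2↦2, 3↦0}  ⇒  4 nodes, 0 edges  {∅}
halt: no rule applies after step 4

Answer: 4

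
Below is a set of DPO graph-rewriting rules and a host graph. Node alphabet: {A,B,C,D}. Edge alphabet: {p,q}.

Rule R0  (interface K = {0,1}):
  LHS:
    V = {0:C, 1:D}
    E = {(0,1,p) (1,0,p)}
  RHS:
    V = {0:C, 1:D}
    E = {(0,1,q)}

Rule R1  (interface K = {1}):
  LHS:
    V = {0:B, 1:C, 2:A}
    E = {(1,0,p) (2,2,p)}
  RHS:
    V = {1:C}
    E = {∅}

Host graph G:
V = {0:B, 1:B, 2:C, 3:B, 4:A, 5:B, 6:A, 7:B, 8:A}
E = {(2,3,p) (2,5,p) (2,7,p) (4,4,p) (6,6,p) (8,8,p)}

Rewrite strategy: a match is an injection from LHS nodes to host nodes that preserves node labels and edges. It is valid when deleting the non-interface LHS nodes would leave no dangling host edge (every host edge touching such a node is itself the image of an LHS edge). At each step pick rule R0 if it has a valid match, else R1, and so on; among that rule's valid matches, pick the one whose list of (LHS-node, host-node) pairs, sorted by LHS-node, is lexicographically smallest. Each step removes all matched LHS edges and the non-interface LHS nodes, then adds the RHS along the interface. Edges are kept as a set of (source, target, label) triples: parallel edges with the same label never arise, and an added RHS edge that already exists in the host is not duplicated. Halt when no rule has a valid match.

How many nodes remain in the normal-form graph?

Answer: 3

Rewrite trace:
start.  V:9 E:6  edges: 2-p->3 2-p->5 2-p->7 4-p->4 6-p->6 8-p->8
1. fire R1 via {0↦3, 1↦2, 2↦4}  →  V:7 E:4  edges: 2-p->5 2-p->7 6-p->6 8-p->8
2. fire R1 via {0↦5, 1↦2, 2↦6}  →  V:5 E:2  edges: 2-p->7 8-p->8
3. fire R1 via {0↦7, 1↦2, 2↦8}  →  V:3 E:0  edges: ∅
normal form: no rule applies after step 3
NF nodes: {0:B, 1:B, 2:C}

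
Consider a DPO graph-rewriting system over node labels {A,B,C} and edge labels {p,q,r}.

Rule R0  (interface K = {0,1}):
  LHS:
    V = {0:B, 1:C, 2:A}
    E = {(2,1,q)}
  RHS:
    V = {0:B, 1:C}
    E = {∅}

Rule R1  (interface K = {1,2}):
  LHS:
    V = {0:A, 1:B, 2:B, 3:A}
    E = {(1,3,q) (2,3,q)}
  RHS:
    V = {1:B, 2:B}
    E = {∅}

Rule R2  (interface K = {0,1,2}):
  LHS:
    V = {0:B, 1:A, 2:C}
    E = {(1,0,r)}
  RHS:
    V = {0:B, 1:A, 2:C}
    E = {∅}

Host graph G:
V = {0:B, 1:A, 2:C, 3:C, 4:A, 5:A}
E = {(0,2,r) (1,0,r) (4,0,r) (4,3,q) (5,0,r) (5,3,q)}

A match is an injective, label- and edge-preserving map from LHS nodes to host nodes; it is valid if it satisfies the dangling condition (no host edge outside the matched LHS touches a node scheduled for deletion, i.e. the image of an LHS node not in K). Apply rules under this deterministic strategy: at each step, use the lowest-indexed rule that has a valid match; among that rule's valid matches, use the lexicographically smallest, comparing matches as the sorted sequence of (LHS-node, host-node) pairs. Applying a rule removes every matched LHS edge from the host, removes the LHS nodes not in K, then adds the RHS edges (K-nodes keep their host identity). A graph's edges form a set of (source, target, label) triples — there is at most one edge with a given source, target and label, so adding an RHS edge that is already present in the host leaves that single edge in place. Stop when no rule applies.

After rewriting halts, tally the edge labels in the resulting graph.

[0] host  ⇒  6 nodes, 6 edges  {0-r->2 1-r->0 4-r->0 4-q->3 5-r->0 5-q->3}
[1] R2 @ {0↦0, 1↦1, 2↦2}  ⇒  6 nodes, 5 edges  {0-r->2 4-r->0 4-q->3 5-r->0 5-q->3}
[2] R2 @ {0↦0, 1↦4, 2↦2}  ⇒  6 nodes, 4 edges  {0-r->2 4-q->3 5-r->0 5-q->3}
[3] R0 @ {0↦0, 1↦3, 2↦4}  ⇒  5 nodes, 3 edges  {0-r->2 5-r->0 5-q->3}
[4] R2 @ {0↦0, 1↦5, 2↦2}  ⇒  5 nodes, 2 edges  {0-r->2 5-q->3}
[5] R0 @ {0↦0, 1↦3, 2↦5}  ⇒  4 nodes, 1 edges  {0-r->2}
normal form: no rule applies after step 5
NF edges: [(0, 2, 'r')]

Answer: r:1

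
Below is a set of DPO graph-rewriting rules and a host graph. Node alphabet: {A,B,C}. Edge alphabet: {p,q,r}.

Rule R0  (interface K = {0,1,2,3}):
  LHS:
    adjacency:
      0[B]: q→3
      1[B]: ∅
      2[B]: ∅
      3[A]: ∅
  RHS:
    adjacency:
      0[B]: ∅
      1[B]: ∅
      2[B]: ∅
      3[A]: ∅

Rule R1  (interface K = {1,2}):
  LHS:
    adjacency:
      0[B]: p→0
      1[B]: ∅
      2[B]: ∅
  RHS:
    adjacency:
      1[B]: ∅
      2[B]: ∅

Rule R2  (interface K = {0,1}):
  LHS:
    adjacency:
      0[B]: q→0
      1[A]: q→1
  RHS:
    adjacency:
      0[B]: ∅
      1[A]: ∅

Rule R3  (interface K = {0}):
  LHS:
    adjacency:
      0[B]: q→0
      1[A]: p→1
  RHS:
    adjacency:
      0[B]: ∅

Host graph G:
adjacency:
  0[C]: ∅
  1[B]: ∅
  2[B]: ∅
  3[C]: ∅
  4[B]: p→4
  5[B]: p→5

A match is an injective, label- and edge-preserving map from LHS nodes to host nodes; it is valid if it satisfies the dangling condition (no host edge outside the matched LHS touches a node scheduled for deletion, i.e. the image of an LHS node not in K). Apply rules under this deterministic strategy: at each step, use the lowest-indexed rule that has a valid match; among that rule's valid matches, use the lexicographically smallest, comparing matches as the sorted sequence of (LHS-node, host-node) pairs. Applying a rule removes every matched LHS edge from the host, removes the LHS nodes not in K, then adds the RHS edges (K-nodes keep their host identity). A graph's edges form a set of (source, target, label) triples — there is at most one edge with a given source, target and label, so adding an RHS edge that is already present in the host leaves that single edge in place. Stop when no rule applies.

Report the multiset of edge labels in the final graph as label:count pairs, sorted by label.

initial: |V|=6 |E|=2  E = 4-p->4 5-p->5
step 1: apply R1 at {0↦4, 1↦1, 2↦2}  → |V|=5 |E|=1  E = 5-p->5
step 2: apply R1 at {0↦5, 1↦1, 2↦2}  → |V|=4 |E|=0  E = ∅
final graph: no rule applies after step 2
NF edges: []

Answer: (no edges)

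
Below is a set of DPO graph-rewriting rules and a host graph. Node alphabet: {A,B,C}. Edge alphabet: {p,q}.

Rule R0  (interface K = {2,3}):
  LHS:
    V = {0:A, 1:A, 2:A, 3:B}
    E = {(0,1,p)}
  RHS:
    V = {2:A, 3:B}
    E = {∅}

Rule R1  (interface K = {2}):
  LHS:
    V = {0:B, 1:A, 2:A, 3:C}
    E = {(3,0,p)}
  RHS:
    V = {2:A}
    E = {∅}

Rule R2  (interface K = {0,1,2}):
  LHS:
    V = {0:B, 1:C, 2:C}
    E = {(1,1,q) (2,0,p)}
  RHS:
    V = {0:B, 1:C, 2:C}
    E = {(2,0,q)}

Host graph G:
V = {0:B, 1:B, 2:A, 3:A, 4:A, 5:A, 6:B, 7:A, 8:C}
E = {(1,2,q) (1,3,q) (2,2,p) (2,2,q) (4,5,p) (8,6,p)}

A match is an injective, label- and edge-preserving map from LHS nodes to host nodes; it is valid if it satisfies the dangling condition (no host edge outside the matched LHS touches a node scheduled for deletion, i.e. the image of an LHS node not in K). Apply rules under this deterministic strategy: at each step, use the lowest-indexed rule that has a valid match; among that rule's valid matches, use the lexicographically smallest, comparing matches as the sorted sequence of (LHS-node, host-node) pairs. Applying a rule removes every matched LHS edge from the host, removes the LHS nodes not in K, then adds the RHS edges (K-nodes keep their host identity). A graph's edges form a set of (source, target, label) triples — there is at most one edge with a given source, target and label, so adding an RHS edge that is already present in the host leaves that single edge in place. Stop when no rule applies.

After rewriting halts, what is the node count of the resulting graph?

Answer: 4

Rewrite trace:
start.  V:9 E:6  edges: 1-q->2 1-q->3 2-p->2 2-q->2 4-p->5 8-p->6
1. fire R0 via {0↦4, 1↦5, 2↦2, 3↦0}  →  V:7 E:5  edges: 1-q->2 1-q->3 2-p->2 2-q->2 8-p->6
2. fire R1 via {0↦6, 1↦7, 2↦2, 3↦8}  →  V:4 E:4  edges: 1-q->2 1-q->3 2-p->2 2-q->2
halt: no rule applies after step 2
NF nodes: {0:B, 1:B, 2:A, 3:A}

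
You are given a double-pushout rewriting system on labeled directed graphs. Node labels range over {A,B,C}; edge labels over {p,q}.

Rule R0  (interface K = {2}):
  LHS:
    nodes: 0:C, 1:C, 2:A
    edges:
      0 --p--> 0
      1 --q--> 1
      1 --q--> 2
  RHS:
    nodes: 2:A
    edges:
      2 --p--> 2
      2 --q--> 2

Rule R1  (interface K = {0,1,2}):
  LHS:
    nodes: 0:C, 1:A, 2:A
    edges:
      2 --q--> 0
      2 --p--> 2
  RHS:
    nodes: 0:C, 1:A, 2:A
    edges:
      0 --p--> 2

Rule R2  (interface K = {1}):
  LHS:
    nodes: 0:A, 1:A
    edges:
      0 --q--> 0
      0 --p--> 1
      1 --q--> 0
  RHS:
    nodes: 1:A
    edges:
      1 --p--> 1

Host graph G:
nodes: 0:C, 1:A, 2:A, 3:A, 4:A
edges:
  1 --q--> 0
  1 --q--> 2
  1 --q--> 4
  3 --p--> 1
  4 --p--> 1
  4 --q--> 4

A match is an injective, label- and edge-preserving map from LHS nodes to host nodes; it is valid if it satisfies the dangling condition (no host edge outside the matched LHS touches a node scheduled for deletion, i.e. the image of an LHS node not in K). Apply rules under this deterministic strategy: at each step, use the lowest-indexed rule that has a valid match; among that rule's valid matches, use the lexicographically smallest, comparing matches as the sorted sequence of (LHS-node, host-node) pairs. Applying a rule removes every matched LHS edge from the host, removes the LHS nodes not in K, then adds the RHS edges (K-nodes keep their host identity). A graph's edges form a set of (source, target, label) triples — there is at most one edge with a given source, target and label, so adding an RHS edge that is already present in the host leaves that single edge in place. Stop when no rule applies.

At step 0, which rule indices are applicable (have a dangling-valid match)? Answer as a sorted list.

R0: no valid match — LHS pattern not found
R1: no valid match — LHS pattern not found
R2: 1 valid match — {0↦4, 1↦1}

Answer: [R2]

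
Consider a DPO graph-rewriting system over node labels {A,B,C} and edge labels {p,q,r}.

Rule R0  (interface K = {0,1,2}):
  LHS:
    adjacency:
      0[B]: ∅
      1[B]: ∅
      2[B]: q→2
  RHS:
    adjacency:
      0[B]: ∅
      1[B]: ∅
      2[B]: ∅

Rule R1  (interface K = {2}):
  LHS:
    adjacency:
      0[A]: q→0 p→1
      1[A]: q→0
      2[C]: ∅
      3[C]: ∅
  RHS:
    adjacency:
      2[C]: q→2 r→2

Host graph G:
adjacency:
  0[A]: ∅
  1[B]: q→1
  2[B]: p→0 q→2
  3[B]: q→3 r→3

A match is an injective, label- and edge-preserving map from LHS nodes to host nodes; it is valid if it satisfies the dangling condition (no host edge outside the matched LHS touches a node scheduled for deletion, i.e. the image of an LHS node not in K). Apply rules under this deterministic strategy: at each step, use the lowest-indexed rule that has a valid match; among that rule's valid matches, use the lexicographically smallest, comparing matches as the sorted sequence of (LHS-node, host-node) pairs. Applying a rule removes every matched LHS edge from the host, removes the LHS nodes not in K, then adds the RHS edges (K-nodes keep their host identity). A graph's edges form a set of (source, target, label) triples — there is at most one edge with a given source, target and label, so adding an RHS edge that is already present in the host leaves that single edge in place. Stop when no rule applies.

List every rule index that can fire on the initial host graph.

Answer: [R0]

Steps:
R0: 6 valid matches — {0↦1, 1↦2, 2↦3}, {0↦1, 1↦3, 2↦2}, {0↦2, 1↦1, 2↦3} (+3 more)
R1: no valid match — LHS pattern not found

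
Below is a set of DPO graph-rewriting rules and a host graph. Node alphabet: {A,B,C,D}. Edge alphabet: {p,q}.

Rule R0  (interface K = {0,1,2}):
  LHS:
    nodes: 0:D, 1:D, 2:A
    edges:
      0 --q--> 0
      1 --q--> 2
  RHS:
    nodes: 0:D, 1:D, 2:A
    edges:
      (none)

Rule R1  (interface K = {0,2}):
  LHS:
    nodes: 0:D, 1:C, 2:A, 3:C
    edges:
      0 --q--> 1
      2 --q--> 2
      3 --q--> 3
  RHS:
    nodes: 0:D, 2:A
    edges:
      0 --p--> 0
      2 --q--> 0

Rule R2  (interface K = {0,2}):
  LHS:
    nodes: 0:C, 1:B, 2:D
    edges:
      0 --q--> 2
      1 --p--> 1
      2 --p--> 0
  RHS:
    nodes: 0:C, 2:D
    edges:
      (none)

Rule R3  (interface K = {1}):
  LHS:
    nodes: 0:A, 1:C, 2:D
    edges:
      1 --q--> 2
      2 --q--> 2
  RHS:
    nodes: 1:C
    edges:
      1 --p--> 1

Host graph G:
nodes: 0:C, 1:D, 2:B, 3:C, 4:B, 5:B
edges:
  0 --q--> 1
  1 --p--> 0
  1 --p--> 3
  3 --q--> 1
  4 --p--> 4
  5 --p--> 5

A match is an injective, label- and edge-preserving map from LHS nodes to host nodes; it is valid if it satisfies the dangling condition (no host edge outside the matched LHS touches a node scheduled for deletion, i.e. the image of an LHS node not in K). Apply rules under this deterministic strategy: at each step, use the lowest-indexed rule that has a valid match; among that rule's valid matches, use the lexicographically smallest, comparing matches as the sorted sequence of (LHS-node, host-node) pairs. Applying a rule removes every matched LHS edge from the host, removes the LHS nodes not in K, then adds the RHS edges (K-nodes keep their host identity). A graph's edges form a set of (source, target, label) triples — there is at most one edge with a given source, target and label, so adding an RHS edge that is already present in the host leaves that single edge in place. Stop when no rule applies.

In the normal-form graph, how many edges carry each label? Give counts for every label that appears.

initial: |V|=6 |E|=6  E = 0-q->1 1-p->0 1-p->3 3-q->1 4-p->4 5-p->5
step 1: apply R2 at {0↦0, 1↦4, 2↦1}  → |V|=5 |E|=3  E = 1-p->3 3-q->1 5-p->5
step 2: apply R2 at {0↦3, 1↦5, 2↦1}  → |V|=4 |E|=0  E = ∅
normal form: no rule applies after step 2
NF edges: []

Answer: (no edges)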